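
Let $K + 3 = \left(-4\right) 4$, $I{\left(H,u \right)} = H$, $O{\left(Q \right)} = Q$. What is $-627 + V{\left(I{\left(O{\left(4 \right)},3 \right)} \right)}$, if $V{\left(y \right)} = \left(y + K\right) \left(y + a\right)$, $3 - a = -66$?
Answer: $-1722$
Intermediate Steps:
$a = 69$ ($a = 3 - -66 = 3 + 66 = 69$)
$K = -19$ ($K = -3 - 16 = -19$)
$V{\left(y \right)} = \left(-19 + y\right) \left(69 + y\right)$ ($V{\left(y \right)} = \left(y - 19\right) \left(y + 69\right) = \left(-19 + y\right) \left(69 + y\right)$)
$-627 + V{\left(I{\left(O{\left(4 \right)},3 \right)} \right)} = -627 + \left(-1311 + 4^{2} + 50 \cdot 4\right) = -627 + \left(-1311 + 16 + 200\right) = -627 - 1095 = -1722$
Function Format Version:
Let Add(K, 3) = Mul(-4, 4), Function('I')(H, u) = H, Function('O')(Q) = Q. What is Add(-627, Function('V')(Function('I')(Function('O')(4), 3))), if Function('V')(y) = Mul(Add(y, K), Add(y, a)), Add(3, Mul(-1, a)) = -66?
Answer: -1722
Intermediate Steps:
a = 69 (a = Add(3, Mul(-1, -66)) = Add(3, 66) = 69)
K = -19 (K = Add(-3, Mul(-4, 4)) = Add(-3, -16) = -19)
Function('V')(y) = Mul(Add(-19, y), Add(69, y)) (Function('V')(y) = Mul(Add(y, -19), Add(y, 69)) = Mul(Add(-19, y), Add(69, y)))
Add(-627, Function('V')(Function('I')(Function('O')(4), 3))) = Add(-627, Add(-1311, Pow(4, 2), Mul(50, 4))) = Add(-627, Add(-1311, 16, 200)) = Add(-627, -1095) = -1722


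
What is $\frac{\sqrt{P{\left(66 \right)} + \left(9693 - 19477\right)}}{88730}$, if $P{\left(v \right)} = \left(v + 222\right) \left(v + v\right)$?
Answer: $\frac{\sqrt{7058}}{44365} \approx 0.0018937$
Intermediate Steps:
$P{\left(v \right)} = 2 v \left(222 + v\right)$ ($P{\left(v \right)} = \left(222 + v\right) 2 v = 2 v \left(222 + v\right)$)
$\frac{\sqrt{P{\left(66 \right)} + \left(9693 - 19477\right)}}{88730} = \frac{\sqrt{2 \cdot 66 \left(222 + 66\right) + \left(9693 - 19477\right)}}{88730} = \sqrt{2 \cdot 66 \cdot 288 - 9784} \cdot \frac{1}{88730} = \sqrt{38016 - 9784} \cdot \frac{1}{88730} = \sqrt{28232} \cdot \frac{1}{88730} = 2 \sqrt{7058} \cdot \frac{1}{88730} = \frac{\sqrt{7058}}{44365}$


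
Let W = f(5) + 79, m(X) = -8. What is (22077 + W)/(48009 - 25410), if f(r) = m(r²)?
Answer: 22148/22599 ≈ 0.98004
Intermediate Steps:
f(r) = -8
W = 71 (W = -8 + 79 = 71)
(22077 + W)/(48009 - 25410) = (22077 + 71)/(48009 - 25410) = 22148/22599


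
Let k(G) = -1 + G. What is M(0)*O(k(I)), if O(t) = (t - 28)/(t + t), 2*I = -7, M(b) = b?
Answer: 0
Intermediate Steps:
I = -7/2 (I = (1/2)*(-7) = -7/2 ≈ -3.5000)
O(t) = (-28 + t)/(2*t) (O(t) = (-28 + t)/((2*t)) = (-28 + t)*(1/(2*t)) = (-28 + t)/(2*t))
M(0)*O(k(I)) = 0*((-28 + (-1 - 7/2))/(2*(-1 - 7/2))) = 0*((-28 - 9/2)/(2*(-9/2))) = 0*((1/2)*(-2/9)*(-65/2)) = 0*(65/18) = 0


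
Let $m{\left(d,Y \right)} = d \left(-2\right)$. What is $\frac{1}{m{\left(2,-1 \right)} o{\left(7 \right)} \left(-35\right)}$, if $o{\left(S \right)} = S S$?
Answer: $\frac{1}{6860} \approx 0.00014577$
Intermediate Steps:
$m{\left(d,Y \right)} = - 2 d$
$o{\left(S \right)} = S^{2}$
$\frac{1}{m{\left(2,-1 \right)} o{\left(7 \right)} \left(-35\right)} = \frac{1}{\left(-2\right) 2 \cdot 7^{2} \left(-35\right)} = \frac{1}{\left(-4\right) 49 \left(-35\right)} = \frac{1}{\left(-196\right) \left(-35\right)} = \frac{1}{6860}$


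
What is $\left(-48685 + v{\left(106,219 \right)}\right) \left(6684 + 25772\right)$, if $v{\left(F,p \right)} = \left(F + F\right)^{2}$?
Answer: $-121417896$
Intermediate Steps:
$v{\left(F,p \right)} = 4 F^{2}$ ($v{\left(F,p \right)} = \left(2 F\right)^{2} = 4 F^{2}$)
$\left(-48685 + v{\left(106,219 \right)}\right) \left(6684 + 25772\right) = \left(-48685 + 4 \cdot 106^{2}\right) \left(6684 + 25772\right) = \left(-48685 + 4 \cdot 11236\right) 32456 = \left(-48685 + 44944\right) 32456 = \left(-3741\right) 32456 = -121417896$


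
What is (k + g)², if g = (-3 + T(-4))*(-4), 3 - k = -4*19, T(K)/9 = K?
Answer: 55225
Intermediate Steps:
T(K) = 9*K
k = 79 (k = 3 - (-4)*19 = 3 - 1*(-76) = 3 + 76 = 79)
g = 156 (g = (-3 + 9*(-4))*(-4) = (-3 - 36)*(-4) = -39*(-4) = 156)
(k + g)² = (79 + 156)² = 235² = 55225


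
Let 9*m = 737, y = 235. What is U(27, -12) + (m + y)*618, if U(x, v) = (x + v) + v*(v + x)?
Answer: 587017/3 ≈ 1.9567e+5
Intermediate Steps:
m = 737/9 (m = (1/9)*737 = 737/9 ≈ 81.889)
U(x, v) = v + x + v*(v + x) (U(x, v) = (v + x) + v*(v + x) = v + x + v*(v + x))
U(27, -12) + (m + y)*618 = (-12 + 27 + (-12)**2 - 12*27) + (737/9 + 235)*618 = (-12 + 27 + 144 - 324) + (2852/9)*618 = -165 + 587512/3 = 587017/3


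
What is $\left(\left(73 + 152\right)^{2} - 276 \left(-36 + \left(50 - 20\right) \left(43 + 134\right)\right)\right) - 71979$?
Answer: $-1476978$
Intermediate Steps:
$\left(\left(73 + 152\right)^{2} - 276 \left(-36 + \left(50 - 20\right) \left(43 + 134\right)\right)\right) - 71979 = \left(225^{2} - 276 \left(-36 + 30 \cdot 177\right)\right) - 71979 = \left(50625 - 276 \left(-36 + 5310\right)\right) - 71979 = \left(50625 - 1455624\right) - 71979 = -1404999 - 71979 = -1476978$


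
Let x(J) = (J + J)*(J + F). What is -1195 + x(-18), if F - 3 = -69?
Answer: 1829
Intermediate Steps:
F = -66 (F = 3 - 69 = -66)
x(J) = 2*J*(-66 + J) (x(J) = (J + J)*(J - 66) = (2*J)*(-66 + J) = 2*J*(-66 + J))
-1195 + x(-18) = -1195 + 2*(-18)*(-66 - 18) = -1195 + 2*(-18)*(-84) = -1195 + 3024 = 1829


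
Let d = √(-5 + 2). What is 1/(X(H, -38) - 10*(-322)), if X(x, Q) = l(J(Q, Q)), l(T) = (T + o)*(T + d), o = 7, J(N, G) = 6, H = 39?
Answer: 3298/10877311 - 13*I*√3/10877311 ≈ 0.0003032 - 2.0701e-6*I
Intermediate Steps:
d = I*√3 (d = √(-3) = I*√3 ≈ 1.732*I)
l(T) = (7 + T)*(T + I*√3) (l(T) = (T + 7)*(T + I*√3) = (7 + T)*(T + I*√3))
X(x, Q) = 78 + 13*I*√3 (X(x, Q) = 6² + 7*6 + 7*I*√3 + I*6*√3 = 36 + 42 + 7*I*√3 + 6*I*√3 = 78 + 13*I*√3)
1/(X(H, -38) - 10*(-322)) = 1/((78 + 13*I*√3) - 10*(-322)) = 1/((78 + 13*I*√3) + 3220) = 1/(3298 + 13*I*√3)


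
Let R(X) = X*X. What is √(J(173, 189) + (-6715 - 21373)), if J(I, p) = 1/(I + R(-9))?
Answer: 7*I*√36982146/254 ≈ 167.59*I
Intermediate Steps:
R(X) = X²
J(I, p) = 1/(81 + I) (J(I, p) = 1/(I + (-9)²) = 1/(I + 81) = 1/(81 + I))
√(J(173, 189) + (-6715 - 21373)) = √(1/(81 + 173) + (-6715 - 21373)) = √(1/254 - 28088) = √(-7134351/254) = 7*I*√36982146/254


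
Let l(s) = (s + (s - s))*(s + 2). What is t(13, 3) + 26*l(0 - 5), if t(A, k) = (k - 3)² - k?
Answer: 387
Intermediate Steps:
l(s) = s*(2 + s) (l(s) = (s + 0)*(2 + s) = s*(2 + s))
t(A, k) = (-3 + k)² - k
t(13, 3) + 26*l(0 - 5) = ((-3 + 3)² - 1*3) + 26*((0 - 5)*(2 + (0 - 5))) = (0² - 3) + 26*(-5*(2 - 5)) = (0 - 3) + 26*(-5*(-3)) = -3 + 26*15 = -3 + 390 = 387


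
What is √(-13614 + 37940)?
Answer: √24326 ≈ 155.97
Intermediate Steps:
√(-13614 + 37940) = √24326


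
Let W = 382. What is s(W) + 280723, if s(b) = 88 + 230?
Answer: 281041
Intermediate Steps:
s(b) = 318
s(W) + 280723 = 318 + 280723 = 281041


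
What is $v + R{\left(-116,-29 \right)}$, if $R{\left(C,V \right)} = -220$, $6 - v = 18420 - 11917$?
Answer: $-6717$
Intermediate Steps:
$v = -6497$ ($v = 6 - \left(18420 - 11917\right) = 6 - 6503 = -6497$)
$v + R{\left(-116,-29 \right)} = -6497 - 220 = -6717$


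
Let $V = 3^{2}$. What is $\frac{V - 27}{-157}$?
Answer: $\frac{18}{157} \approx 0.11465$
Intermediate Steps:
$V = 9$
$\frac{V - 27}{-157} = \frac{9 - 27}{-157} = \left(-18\right) \left(- \frac{1}{157}\right) = \frac{18}{157}$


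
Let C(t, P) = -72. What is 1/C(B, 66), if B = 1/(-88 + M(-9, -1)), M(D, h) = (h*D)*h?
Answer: -1/72 ≈ -0.013889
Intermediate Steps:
M(D, h) = D*h² (M(D, h) = (D*h)*h = D*h²)
B = -1/97 (B = 1/(-88 - 9*(-1)²) = 1/(-88 - 9*1) = 1/(-88 - 9) = 1/(-97) = -1/97 ≈ -0.010309)
1/C(B, 66) = 1/(-72) = -1/72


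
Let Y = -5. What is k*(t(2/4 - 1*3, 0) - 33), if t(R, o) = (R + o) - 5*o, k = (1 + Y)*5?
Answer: 710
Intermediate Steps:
k = -20 (k = (1 - 5)*5 = -4*5 = -20)
t(R, o) = R - 4*o
k*(t(2/4 - 1*3, 0) - 33) = -20*(((2/4 - 1*3) - 4*0) - 33) = -20*(((2*(1/4) - 3) + 0) - 33) = -20*(((1/2 - 3) + 0) - 33) = -20*((-5/2 + 0) - 33) = -20*(-5/2 - 33) = -20*(-71/2) = 710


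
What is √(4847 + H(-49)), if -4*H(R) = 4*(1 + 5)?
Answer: √4841 ≈ 69.577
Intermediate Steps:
H(R) = -6 (H(R) = -(1 + 5) = -6)
√(4847 + H(-49)) = √(4847 - 6) = √4841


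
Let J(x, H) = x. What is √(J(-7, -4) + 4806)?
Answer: √4799 ≈ 69.275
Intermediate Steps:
√(J(-7, -4) + 4806) = √(-7 + 4806) = √4799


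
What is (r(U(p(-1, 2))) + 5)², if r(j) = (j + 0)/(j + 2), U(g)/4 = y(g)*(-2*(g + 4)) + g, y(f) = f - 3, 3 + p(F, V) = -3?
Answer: 249001/6889 ≈ 36.145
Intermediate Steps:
p(F, V) = -6 (p(F, V) = -3 - 3 = -6)
y(f) = -3 + f
U(g) = 4*g + 4*(-8 - 2*g)*(-3 + g) (U(g) = 4*((-3 + g)*(-2*(g + 4)) + g) = 4*((-3 + g)*(-2*(4 + g)) + g) = 4*((-3 + g)*(-8 - 2*g) + g) = 4*((-8 - 2*g)*(-3 + g) + g) = 4*(g + (-8 - 2*g)*(-3 + g)) = 4*g + 4*(-8 - 2*g)*(-3 + g))
r(j) = j/(2 + j)
(r(U(p(-1, 2))) + 5)² = ((96 - 8*(-6)² - 4*(-6))/(2 + (96 - 8*(-6)² - 4*(-6))) + 5)² = ((96 - 8*36 + 24)/(2 + (96 - 8*36 + 24)) + 5)² = ((96 - 288 + 24)/(2 + (96 - 288 + 24)) + 5)² = (-168/(2 - 168) + 5)² = (-168/(-166) + 5)² = (-168*(-1/166) + 5)² = (84/83 + 5)² = (499/83)² = 249001/6889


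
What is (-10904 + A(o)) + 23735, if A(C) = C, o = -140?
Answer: 12691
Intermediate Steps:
(-10904 + A(o)) + 23735 = (-10904 - 140) + 23735 = -11044 + 23735 = 12691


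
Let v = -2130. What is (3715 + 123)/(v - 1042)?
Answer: -1919/1586 ≈ -1.2100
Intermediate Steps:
(3715 + 123)/(v - 1042) = (3715 + 123)/(-2130 - 1042) = 3838/(-3172) = 3838*(-1/3172) = -1919/1586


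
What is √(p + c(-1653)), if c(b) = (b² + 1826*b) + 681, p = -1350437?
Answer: 5*I*√65429 ≈ 1279.0*I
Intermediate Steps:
c(b) = 681 + b² + 1826*b
√(p + c(-1653)) = √(-1350437 + (681 + (-1653)² + 1826*(-1653))) = √(-1350437 + (681 + 2732409 - 3018378)) = √(-1350437 - 285288) = √(-1635725) = 5*I*√65429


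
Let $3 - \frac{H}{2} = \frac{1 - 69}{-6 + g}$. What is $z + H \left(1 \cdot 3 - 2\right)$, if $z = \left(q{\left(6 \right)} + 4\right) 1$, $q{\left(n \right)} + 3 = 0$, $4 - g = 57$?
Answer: $\frac{277}{59} \approx 4.6949$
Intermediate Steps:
$g = -53$ ($g = 4 - 57 = -53$)
$q{\left(n \right)} = -3$ ($q{\left(n \right)} = -3 + 0 = -3$)
$H = \frac{218}{59}$ ($H = 6 - 2 \frac{1 - 69}{-6 - 53} = 6 - 2 \left(- \frac{68}{-59}\right) = 6 - 2 \left(\left(-68\right) \left(- \frac{1}{59}\right)\right) = 6 - \frac{136}{59} = \frac{218}{59} \approx 3.6949$)
$z = 1$ ($z = \left(-3 + 4\right) 1 = 1 \cdot 1 = 1$)
$z + H \left(1 \cdot 3 - 2\right) = 1 + \frac{218 \left(1 \cdot 3 - 2\right)}{59} = 1 + \frac{218 \left(3 - 2\right)}{59} = 1 + \frac{218}{59} \cdot 1 = 1 + \frac{218}{59} = \frac{277}{59}$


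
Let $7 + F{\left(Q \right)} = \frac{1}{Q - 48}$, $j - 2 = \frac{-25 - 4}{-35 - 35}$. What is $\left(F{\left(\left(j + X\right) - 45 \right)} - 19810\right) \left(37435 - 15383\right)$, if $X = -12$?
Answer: $- \frac{3138130743244}{7181} \approx -4.37 \cdot 10^{8}$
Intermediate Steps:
$j = \frac{169}{70}$ ($j = 2 + \frac{-25 - 4}{-35 - 35} = 2 - \frac{29}{-70} = 2 - - \frac{29}{70} = 2 + \frac{29}{70} = \frac{169}{70} \approx 2.4143$)
$F{\left(Q \right)} = -7 + \frac{1}{-48 + Q}$ ($F{\left(Q \right)} = -7 + \frac{1}{Q - 48} = -7 + \frac{1}{-48 + Q}$)
$\left(F{\left(\left(j + X\right) - 45 \right)} - 19810\right) \left(37435 - 15383\right) = \left(\frac{337 - 7 \left(\left(\frac{169}{70} - 12\right) - 45\right)}{-48 + \left(\left(\frac{169}{70} - 12\right) - 45\right)} - 19810\right) \left(37435 - 15383\right) = \left(\frac{337 - 7 \left(- \frac{671}{70} - 45\right)}{-48 - \frac{3821}{70}} - 19810\right) 22052 = \left(\frac{337 - - \frac{3821}{10}}{-48 - \frac{3821}{70}} - 19810\right) 22052 = \left(\frac{337 + \frac{3821}{10}}{- \frac{7181}{70}} - 19810\right) 22052 = \left(\left(- \frac{70}{7181}\right) \frac{7191}{10} - 19810\right) 22052 = \left(- \frac{50337}{7181} - 19810\right) 22052 = \left(- \frac{142305947}{7181}\right) 22052 = - \frac{3138130743244}{7181}$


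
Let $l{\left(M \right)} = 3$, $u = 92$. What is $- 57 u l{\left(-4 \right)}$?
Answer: $-15732$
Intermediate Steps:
$- 57 u l{\left(-4 \right)} = \left(-57\right) 92 \cdot 3 = \left(-5244\right) 3 = -15732$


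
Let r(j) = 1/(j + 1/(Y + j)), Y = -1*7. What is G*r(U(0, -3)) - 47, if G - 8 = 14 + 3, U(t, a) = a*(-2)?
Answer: -42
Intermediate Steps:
U(t, a) = -2*a
Y = -7
G = 25 (G = 8 + (14 + 3) = 8 + 17 = 25)
r(j) = 1/(j + 1/(-7 + j))
G*r(U(0, -3)) - 47 = 25*((-7 - 2*(-3))/(1 + (-2*(-3))**2 - (-14)*(-3))) - 47 = 25*((-7 + 6)/(1 + 6**2 - 7*6)) - 47 = 25*(-1/(1 + 36 - 42)) - 47 = 25*(-1/(-5)) - 47 = 25*(-1/5*(-1)) - 47 = 25*(1/5) - 47 = 5 - 47 = -42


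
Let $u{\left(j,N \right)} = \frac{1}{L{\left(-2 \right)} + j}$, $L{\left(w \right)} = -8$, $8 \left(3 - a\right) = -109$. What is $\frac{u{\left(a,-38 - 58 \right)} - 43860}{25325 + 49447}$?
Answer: $- \frac{756583}{1289817} \approx -0.58658$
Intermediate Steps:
$a = \frac{133}{8}$ ($a = 3 - - \frac{109}{8} = 3 + \frac{109}{8} = \frac{133}{8} \approx 16.625$)
$u{\left(j,N \right)} = \frac{1}{-8 + j}$
$\frac{u{\left(a,-38 - 58 \right)} - 43860}{25325 + 49447} = \frac{\frac{1}{-8 + \frac{133}{8}} - 43860}{25325 + 49447} = \frac{\frac{1}{\frac{69}{8}} - 43860}{74772} = \left(\frac{8}{69} - 43860\right) \frac{1}{74772} = \left(- \frac{3026332}{69}\right) \frac{1}{74772} = - \frac{756583}{1289817}$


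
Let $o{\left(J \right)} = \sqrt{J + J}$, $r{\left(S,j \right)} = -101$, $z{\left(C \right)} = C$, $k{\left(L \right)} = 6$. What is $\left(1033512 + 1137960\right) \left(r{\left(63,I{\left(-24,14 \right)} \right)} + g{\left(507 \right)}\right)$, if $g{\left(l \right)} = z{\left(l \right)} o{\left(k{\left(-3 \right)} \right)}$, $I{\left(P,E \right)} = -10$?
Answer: $-219318672 + 2201872608 \sqrt{3} \approx 3.5944 \cdot 10^{9}$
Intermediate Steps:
$o{\left(J \right)} = \sqrt{2} \sqrt{J}$ ($o{\left(J \right)} = \sqrt{2 J} = \sqrt{2} \sqrt{J}$)
$g{\left(l \right)} = 2 l \sqrt{3}$ ($g{\left(l \right)} = l \sqrt{2} \sqrt{6} = l 2 \sqrt{3} = 2 l \sqrt{3}$)
$\left(1033512 + 1137960\right) \left(r{\left(63,I{\left(-24,14 \right)} \right)} + g{\left(507 \right)}\right) = \left(1033512 + 1137960\right) \left(-101 + 2 \cdot 507 \sqrt{3}\right) = 2171472 \left(-101 + 1014 \sqrt{3}\right) = -219318672 + 2201872608 \sqrt{3}$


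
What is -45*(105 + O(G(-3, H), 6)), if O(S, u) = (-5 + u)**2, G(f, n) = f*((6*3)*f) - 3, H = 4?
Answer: -4770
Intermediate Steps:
G(f, n) = -3 + 18*f**2 (G(f, n) = f*(18*f) - 3 = 18*f**2 - 3 = -3 + 18*f**2)
-45*(105 + O(G(-3, H), 6)) = -45*(105 + (-5 + 6)**2) = -45*(105 + 1**2) = -45*(105 + 1) = -45*106 = -4770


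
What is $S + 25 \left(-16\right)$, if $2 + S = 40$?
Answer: $-362$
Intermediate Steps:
$S = 38$ ($S = -2 + 40 = 38$)
$S + 25 \left(-16\right) = 38 + 25 \left(-16\right) = 38 - 400 = -362$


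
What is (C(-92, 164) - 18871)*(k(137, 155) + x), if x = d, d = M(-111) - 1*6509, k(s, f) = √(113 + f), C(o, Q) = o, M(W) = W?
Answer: 125535060 - 37926*√67 ≈ 1.2522e+8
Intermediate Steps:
d = -6620 (d = -111 - 1*6509 = -111 - 6509 = -6620)
x = -6620
(C(-92, 164) - 18871)*(k(137, 155) + x) = (-92 - 18871)*(√(113 + 155) - 6620) = -18963*(√268 - 6620) = -18963*(2*√67 - 6620) = -18963*(-6620 + 2*√67) = 125535060 - 37926*√67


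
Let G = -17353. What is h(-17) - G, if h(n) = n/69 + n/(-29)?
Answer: 34724033/2001 ≈ 17353.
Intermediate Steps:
h(n) = -40*n/2001 (h(n) = n*(1/69) + n*(-1/29) = n/69 - n/29 = -40*n/2001)
h(-17) - G = -40/2001*(-17) - 1*(-17353) = 680/2001 + 17353 = 34724033/2001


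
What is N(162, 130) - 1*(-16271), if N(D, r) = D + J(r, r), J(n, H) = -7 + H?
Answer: 16556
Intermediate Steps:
N(D, r) = -7 + D + r (N(D, r) = D + (-7 + r) = -7 + D + r)
N(162, 130) - 1*(-16271) = (-7 + 162 + 130) - 1*(-16271) = 285 + 16271 = 16556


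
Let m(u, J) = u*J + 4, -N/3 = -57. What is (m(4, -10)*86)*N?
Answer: -529416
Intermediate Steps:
N = 171 (N = -3*(-57) = 171)
m(u, J) = 4 + J*u (m(u, J) = J*u + 4 = 4 + J*u)
(m(4, -10)*86)*N = ((4 - 10*4)*86)*171 = ((4 - 40)*86)*171 = -36*86*171 = -3096*171 = -529416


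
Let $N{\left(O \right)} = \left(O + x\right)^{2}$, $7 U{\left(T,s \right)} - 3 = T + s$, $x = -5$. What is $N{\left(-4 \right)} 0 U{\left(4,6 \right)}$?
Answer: $0$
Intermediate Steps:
$U{\left(T,s \right)} = \frac{3}{7} + \frac{T}{7} + \frac{s}{7}$ ($U{\left(T,s \right)} = \frac{3}{7} + \frac{T + s}{7} = \frac{3}{7} + \left(\frac{T}{7} + \frac{s}{7}\right) = \frac{3}{7} + \frac{T}{7} + \frac{s}{7}$)
$N{\left(O \right)} = \left(-5 + O\right)^{2}$ ($N{\left(O \right)} = \left(O - 5\right)^{2} = \left(-5 + O\right)^{2}$)
$N{\left(-4 \right)} 0 U{\left(4,6 \right)} = \left(-5 - 4\right)^{2} \cdot 0 \left(\frac{3}{7} + \frac{1}{7} \cdot 4 + \frac{1}{7} \cdot 6\right) = \left(-9\right)^{2} \cdot 0 \left(\frac{3}{7} + \frac{4}{7} + \frac{6}{7}\right) = 81 \cdot 0 \cdot \frac{13}{7} = 0 \cdot \frac{13}{7} = 0$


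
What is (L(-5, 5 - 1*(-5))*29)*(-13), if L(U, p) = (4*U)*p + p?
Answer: 71630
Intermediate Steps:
L(U, p) = p + 4*U*p (L(U, p) = 4*U*p + p = p + 4*U*p)
(L(-5, 5 - 1*(-5))*29)*(-13) = (((5 - 1*(-5))*(1 + 4*(-5)))*29)*(-13) = (((5 + 5)*(1 - 20))*29)*(-13) = ((10*(-19))*29)*(-13) = -190*29*(-13) = -5510*(-13) = 71630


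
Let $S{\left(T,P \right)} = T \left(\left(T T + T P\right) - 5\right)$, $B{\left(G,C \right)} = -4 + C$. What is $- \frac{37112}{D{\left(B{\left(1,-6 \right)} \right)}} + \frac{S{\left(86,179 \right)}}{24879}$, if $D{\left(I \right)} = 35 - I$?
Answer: $- \frac{278377166}{373185} \approx -745.95$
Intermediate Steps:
$S{\left(T,P \right)} = T \left(-5 + T^{2} + P T\right)$ ($S{\left(T,P \right)} = T \left(\left(T^{2} + P T\right) - 5\right) = T \left(-5 + T^{2} + P T\right)$)
$- \frac{37112}{D{\left(B{\left(1,-6 \right)} \right)}} + \frac{S{\left(86,179 \right)}}{24879} = - \frac{37112}{35 - \left(-4 - 6\right)} + \frac{86 \left(-5 + 86^{2} + 179 \cdot 86\right)}{24879} = - \frac{37112}{35 - -10} + 86 \left(-5 + 7396 + 15394\right) \frac{1}{24879} = - \frac{37112}{35 + 10} + 86 \cdot 22785 \cdot \frac{1}{24879} = - \frac{37112}{45} + 1959510 \cdot \frac{1}{24879} = \left(-37112\right) \frac{1}{45} + \frac{653170}{8293} = - \frac{37112}{45} + \frac{653170}{8293} = - \frac{278377166}{373185}$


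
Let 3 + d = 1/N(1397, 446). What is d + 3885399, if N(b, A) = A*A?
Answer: 772867430737/198916 ≈ 3.8854e+6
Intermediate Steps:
N(b, A) = A²
d = -596747/198916 (d = -3 + 1/(446²) = -3 + 1/198916 = -596747/198916 ≈ -3.0000)
d + 3885399 = -596747/198916 + 3885399 = 772867430737/198916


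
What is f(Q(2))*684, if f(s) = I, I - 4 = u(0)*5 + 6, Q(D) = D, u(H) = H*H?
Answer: 6840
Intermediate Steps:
u(H) = H²
I = 10 (I = 4 + (0²*5 + 6) = 4 + (0*5 + 6) = 4 + (0 + 6) = 4 + 6 = 10)
f(s) = 10
f(Q(2))*684 = 10*684 = 6840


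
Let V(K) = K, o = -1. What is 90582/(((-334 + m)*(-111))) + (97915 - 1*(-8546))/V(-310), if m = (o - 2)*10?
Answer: -178057076/521885 ≈ -341.18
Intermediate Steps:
m = -30 (m = (-1 - 2)*10 = -3*10 = -30)
90582/(((-334 + m)*(-111))) + (97915 - 1*(-8546))/V(-310) = 90582/(((-334 - 30)*(-111))) + (97915 - 1*(-8546))/(-310) = 90582/((-364*(-111))) + (97915 + 8546)*(-1/310) = 90582/40404 + 106461*(-1/310) = 90582*(1/40404) - 106461/310 = 15097/6734 - 106461/310 = -178057076/521885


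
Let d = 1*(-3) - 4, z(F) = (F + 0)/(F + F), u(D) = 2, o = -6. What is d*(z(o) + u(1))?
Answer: -35/2 ≈ -17.500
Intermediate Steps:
z(F) = ½ (z(F) = F/((2*F)) = F*(1/(2*F)) = ½)
d = -7 (d = -3 - 4 = -7)
d*(z(o) + u(1)) = -7*(½ + 2) = -7*5/2 = -35/2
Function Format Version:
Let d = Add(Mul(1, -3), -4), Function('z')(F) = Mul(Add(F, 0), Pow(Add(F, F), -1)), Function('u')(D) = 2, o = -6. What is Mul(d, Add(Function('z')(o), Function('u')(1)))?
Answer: Rational(-35, 2) ≈ -17.500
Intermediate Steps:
Function('z')(F) = Rational(1, 2) (Function('z')(F) = Mul(F, Pow(Mul(2, F), -1)) = Mul(F, Mul(Rational(1, 2), Pow(F, -1))) = Rational(1, 2))
d = -7 (d = Add(-3, -4) = -7)
Mul(d, Add(Function('z')(o), Function('u')(1))) = Mul(-7, Add(Rational(1, 2), 2)) = Mul(-7, Rational(5, 2)) = Rational(-35, 2)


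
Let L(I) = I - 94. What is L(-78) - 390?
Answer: -562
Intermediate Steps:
L(I) = -94 + I
L(-78) - 390 = (-94 - 78) - 390 = -172 - 390 = -562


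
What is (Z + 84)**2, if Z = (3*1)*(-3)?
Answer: 5625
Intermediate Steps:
Z = -9 (Z = 3*(-3) = -9)
(Z + 84)**2 = (-9 + 84)**2 = 75**2 = 5625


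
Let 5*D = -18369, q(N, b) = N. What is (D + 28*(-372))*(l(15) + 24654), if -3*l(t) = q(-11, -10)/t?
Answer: -26053003003/75 ≈ -3.4737e+8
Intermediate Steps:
D = -18369/5 (D = (⅕)*(-18369) = -18369/5 ≈ -3673.8)
l(t) = 11/(3*t) (l(t) = -(-11)/(3*t) = 11/(3*t))
(D + 28*(-372))*(l(15) + 24654) = (-18369/5 + 28*(-372))*((11/3)/15 + 24654) = (-18369/5 - 10416)*((11/3)*(1/15) + 24654) = -70449*(11/45 + 24654)/5 = -70449/5*1109441/45 = -26053003003/75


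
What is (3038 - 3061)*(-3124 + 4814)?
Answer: -38870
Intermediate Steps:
(3038 - 3061)*(-3124 + 4814) = -23*1690 = -38870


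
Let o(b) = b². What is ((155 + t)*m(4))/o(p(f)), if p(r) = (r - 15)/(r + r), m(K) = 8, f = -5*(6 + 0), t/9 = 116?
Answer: 153472/9 ≈ 17052.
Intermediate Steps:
t = 1044 (t = 9*116 = 1044)
f = -30 (f = -5*6 = -30)
p(r) = (-15 + r)/(2*r) (p(r) = (-15 + r)/((2*r)) = (-15 + r)*(1/(2*r)) = (-15 + r)/(2*r))
((155 + t)*m(4))/o(p(f)) = ((155 + 1044)*8)/(((½)*(-15 - 30)/(-30))²) = (1199*8)/(((½)*(-1/30)*(-45))²) = 9592/((¾)²) = 9592/(9/16) = 9592*(16/9) = 153472/9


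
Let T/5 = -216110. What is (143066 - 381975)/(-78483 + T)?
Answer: 238909/1159033 ≈ 0.20613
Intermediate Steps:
T = -1080550 (T = 5*(-216110) = -1080550)
(143066 - 381975)/(-78483 + T) = (143066 - 381975)/(-78483 - 1080550) = -238909/(-1159033) = -238909*(-1/1159033) = 238909/1159033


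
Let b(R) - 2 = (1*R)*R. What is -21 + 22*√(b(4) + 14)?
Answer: -21 + 88*√2 ≈ 103.45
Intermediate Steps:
b(R) = 2 + R² (b(R) = 2 + (1*R)*R = 2 + R*R = 2 + R²)
-21 + 22*√(b(4) + 14) = -21 + 22*√((2 + 4²) + 14) = -21 + 22*√((2 + 16) + 14) = -21 + 22*√(18 + 14) = -21 + 22*√32 = -21 + 22*(4*√2) = -21 + 88*√2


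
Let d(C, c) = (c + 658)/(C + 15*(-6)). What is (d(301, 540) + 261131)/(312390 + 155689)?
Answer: 55099839/98764669 ≈ 0.55789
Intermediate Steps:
d(C, c) = (658 + c)/(-90 + C) (d(C, c) = (658 + c)/(C - 90) = (658 + c)/(-90 + C))
(d(301, 540) + 261131)/(312390 + 155689) = ((658 + 540)/(-90 + 301) + 261131)/(312390 + 155689) = (1198/211 + 261131)/468079 = ((1/211)*1198 + 261131)*(1/468079) = (1198/211 + 261131)*(1/468079) = (55099839/211)*(1/468079) = 55099839/98764669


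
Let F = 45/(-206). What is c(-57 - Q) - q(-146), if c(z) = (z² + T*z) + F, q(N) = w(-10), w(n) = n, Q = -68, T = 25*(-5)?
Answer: -256309/206 ≈ -1244.2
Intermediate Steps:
T = -125
q(N) = -10
F = -45/206 (F = 45*(-1/206) = -45/206 ≈ -0.21845)
c(z) = -45/206 + z² - 125*z (c(z) = (z² - 125*z) - 45/206 = -45/206 + z² - 125*z)
c(-57 - Q) - q(-146) = (-45/206 + (-57 - 1*(-68))² - 125*(-57 - 1*(-68))) - 1*(-10) = (-45/206 + (-57 + 68)² - 125*(-57 + 68)) + 10 = (-45/206 + 11² - 125*11) + 10 = (-45/206 + 121 - 1375) + 10 = -258369/206 + 10 = -256309/206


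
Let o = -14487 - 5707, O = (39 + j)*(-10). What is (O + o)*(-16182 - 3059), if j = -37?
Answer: 388937574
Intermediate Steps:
O = -20 (O = (39 - 37)*(-10) = 2*(-10) = -20)
o = -20194
(O + o)*(-16182 - 3059) = (-20 - 20194)*(-16182 - 3059) = -20214*(-19241) = 388937574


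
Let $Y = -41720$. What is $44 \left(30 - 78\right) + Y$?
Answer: $-43832$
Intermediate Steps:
$44 \left(30 - 78\right) + Y = 44 \left(30 - 78\right) - 41720 = 44 \left(-48\right) - 41720 = -2112 - 41720 = -43832$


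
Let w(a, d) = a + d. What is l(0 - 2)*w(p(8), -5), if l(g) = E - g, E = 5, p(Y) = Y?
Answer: 21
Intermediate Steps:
l(g) = 5 - g
l(0 - 2)*w(p(8), -5) = (5 - (0 - 2))*(8 - 5) = (5 - 1*(-2))*3 = (5 + 2)*3 = 7*3 = 21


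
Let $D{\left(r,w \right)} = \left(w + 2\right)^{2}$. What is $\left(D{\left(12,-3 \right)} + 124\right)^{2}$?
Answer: $15625$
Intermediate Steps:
$D{\left(r,w \right)} = \left(2 + w\right)^{2}$
$\left(D{\left(12,-3 \right)} + 124\right)^{2} = \left(\left(2 - 3\right)^{2} + 124\right)^{2} = \left(\left(-1\right)^{2} + 124\right)^{2} = \left(1 + 124\right)^{2} = 125^{2} = 15625$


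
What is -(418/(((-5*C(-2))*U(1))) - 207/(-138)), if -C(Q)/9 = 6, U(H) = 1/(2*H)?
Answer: -1241/270 ≈ -4.5963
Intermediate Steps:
U(H) = 1/(2*H)
C(Q) = -54 (C(Q) = -9*6 = -54)
-(418/(((-5*C(-2))*U(1))) - 207/(-138)) = -(418/(((-5*(-54))*((½)/1))) - 207/(-138)) = -(418/((270*((½)*1))) - 207*(-1/138)) = -(418/((270*(½))) + 3/2) = -(418/135 + 3/2) = -1*1241/270 = -1241/270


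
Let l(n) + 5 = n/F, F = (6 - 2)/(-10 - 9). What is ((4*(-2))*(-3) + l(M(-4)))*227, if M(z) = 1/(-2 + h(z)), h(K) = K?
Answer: 107825/24 ≈ 4492.7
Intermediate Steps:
F = -4/19 (F = 4/(-19) = 4*(-1/19) = -4/19 ≈ -0.21053)
M(z) = 1/(-2 + z)
l(n) = -5 - 19*n/4 (l(n) = -5 + n/(-4/19) = -5 + n*(-19/4) = -5 - 19*n/4)
((4*(-2))*(-3) + l(M(-4)))*227 = ((4*(-2))*(-3) + (-5 - 19/(4*(-2 - 4))))*227 = (-8*(-3) + (-5 - 19/4/(-6)))*227 = (24 + (-5 - 19/4*(-⅙)))*227 = (24 + (-5 + 19/24))*227 = (24 - 101/24)*227 = (475/24)*227 = 107825/24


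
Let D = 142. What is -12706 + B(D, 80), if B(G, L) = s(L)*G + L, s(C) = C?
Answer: -1266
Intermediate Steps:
B(G, L) = L + G*L (B(G, L) = L*G + L = G*L + L = L + G*L)
-12706 + B(D, 80) = -12706 + 80*(1 + 142) = -12706 + 80*143 = -12706 + 11440 = -1266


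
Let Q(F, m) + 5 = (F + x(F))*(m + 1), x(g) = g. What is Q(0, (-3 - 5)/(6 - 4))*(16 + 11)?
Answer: -135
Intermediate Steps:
Q(F, m) = -5 + 2*F*(1 + m) (Q(F, m) = -5 + (F + F)*(m + 1) = -5 + (2*F)*(1 + m) = -5 + 2*F*(1 + m))
Q(0, (-3 - 5)/(6 - 4))*(16 + 11) = (-5 + 2*0 + 2*0*((-3 - 5)/(6 - 4)))*(16 + 11) = (-5 + 0 + 2*0*(-8/2))*27 = (-5 + 0 + 2*0*(-8*½))*27 = (-5 + 0 + 2*0*(-4))*27 = (-5 + 0 + 0)*27 = -5*27 = -135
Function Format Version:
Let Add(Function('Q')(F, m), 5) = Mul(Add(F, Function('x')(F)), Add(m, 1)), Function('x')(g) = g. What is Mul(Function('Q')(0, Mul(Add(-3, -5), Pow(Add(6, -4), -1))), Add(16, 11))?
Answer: -135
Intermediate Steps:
Function('Q')(F, m) = Add(-5, Mul(2, F, Add(1, m))) (Function('Q')(F, m) = Add(-5, Mul(Add(F, F), Add(m, 1))) = Add(-5, Mul(Mul(2, F), Add(1, m))) = Add(-5, Mul(2, F, Add(1, m))))
Mul(Function('Q')(0, Mul(Add(-3, -5), Pow(Add(6, -4), -1))), Add(16, 11)) = Mul(Add(-5, Mul(2, 0), Mul(2, 0, Mul(Add(-3, -5), Pow(Add(6, -4), -1)))), Add(16, 11)) = Mul(Add(-5, 0, Mul(2, 0, Mul(-8, Pow(2, -1)))), 27) = Mul(Add(-5, 0, Mul(2, 0, Mul(-8, Rational(1, 2)))), 27) = Mul(Add(-5, 0, Mul(2, 0, -4)), 27) = Mul(Add(-5, 0, 0), 27) = Mul(-5, 27) = -135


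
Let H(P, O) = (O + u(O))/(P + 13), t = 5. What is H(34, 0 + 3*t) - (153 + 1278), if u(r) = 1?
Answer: -67241/47 ≈ -1430.7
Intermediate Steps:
H(P, O) = (1 + O)/(13 + P) (H(P, O) = (O + 1)/(P + 13) = (1 + O)/(13 + P))
H(34, 0 + 3*t) - (153 + 1278) = (1 + (0 + 3*5))/(13 + 34) - (153 + 1278) = (1 + (0 + 15))/47 - 1*1431 = (1 + 15)/47 - 1431 = (1/47)*16 - 1431 = 16/47 - 1431 = -67241/47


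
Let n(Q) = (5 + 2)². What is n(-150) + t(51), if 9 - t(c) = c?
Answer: 7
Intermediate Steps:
t(c) = 9 - c
n(Q) = 49 (n(Q) = 7² = 49)
n(-150) + t(51) = 49 + (9 - 1*51) = 49 + (9 - 51) = 49 - 42 = 7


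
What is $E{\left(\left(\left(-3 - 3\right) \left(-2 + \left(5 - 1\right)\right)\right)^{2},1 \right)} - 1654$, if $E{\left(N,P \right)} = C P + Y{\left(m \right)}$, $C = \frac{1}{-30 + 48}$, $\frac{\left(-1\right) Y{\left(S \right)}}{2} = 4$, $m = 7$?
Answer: $- \frac{29915}{18} \approx -1661.9$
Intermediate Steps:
$Y{\left(S \right)} = -8$ ($Y{\left(S \right)} = \left(-2\right) 4 = -8$)
$C = \frac{1}{18} \approx 0.055556$
$E{\left(N,P \right)} = -8 + \frac{P}{18}$ ($E{\left(N,P \right)} = \frac{P}{18} - 8 = -8 + \frac{P}{18}$)
$E{\left(\left(\left(-3 - 3\right) \left(-2 + \left(5 - 1\right)\right)\right)^{2},1 \right)} - 1654 = \left(-8 + \frac{1}{18} \cdot 1\right) - 1654 = \left(-8 + \frac{1}{18}\right) - 1654 = - \frac{143}{18} - 1654 = - \frac{29915}{18}$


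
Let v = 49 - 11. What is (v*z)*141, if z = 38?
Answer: 203604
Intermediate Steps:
v = 38
(v*z)*141 = (38*38)*141 = 1444*141 = 203604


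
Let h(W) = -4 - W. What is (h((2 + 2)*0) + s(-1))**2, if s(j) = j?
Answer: 25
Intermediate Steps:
(h((2 + 2)*0) + s(-1))**2 = ((-4 - (2 + 2)*0) - 1)**2 = ((-4 - 4*0) - 1)**2 = ((-4 - 1*0) - 1)**2 = ((-4 + 0) - 1)**2 = (-4 - 1)**2 = (-5)**2 = 25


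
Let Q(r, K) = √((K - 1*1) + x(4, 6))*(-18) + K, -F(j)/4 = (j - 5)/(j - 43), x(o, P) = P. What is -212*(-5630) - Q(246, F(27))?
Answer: 2387109/2 + 9*√42 ≈ 1.1936e+6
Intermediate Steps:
F(j) = -4*(-5 + j)/(-43 + j) (F(j) = -4*(j - 5)/(j - 43) = -4*(-5 + j)/(-43 + j))
Q(r, K) = K - 18*√(5 + K) (Q(r, K) = √((K - 1*1) + 6)*(-18) + K = √((K - 1) + 6)*(-18) + K = √((-1 + K) + 6)*(-18) + K = √(5 + K)*(-18) + K = -18*√(5 + K) + K = K - 18*√(5 + K))
-212*(-5630) - Q(246, F(27)) = -212*(-5630) - (4*(5 - 1*27)/(-43 + 27) - 18*√(5 + 4*(5 - 1*27)/(-43 + 27))) = 1193560 - (4*(5 - 27)/(-16) - 18*√(5 + 4*(5 - 27)/(-16))) = 1193560 - (4*(-1/16)*(-22) - 18*√(5 + 4*(-1/16)*(-22))) = 1193560 - (11/2 - 18*√(5 + 11/2)) = 1193560 - (11/2 - 9*√42) = 1193560 + (-11/2 + 9*√42) = 2387109/2 + 9*√42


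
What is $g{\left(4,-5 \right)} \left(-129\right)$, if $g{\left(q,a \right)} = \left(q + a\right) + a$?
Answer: $774$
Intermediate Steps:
$g{\left(q,a \right)} = q + 2 a$ ($g{\left(q,a \right)} = \left(a + q\right) + a = q + 2 a$)
$g{\left(4,-5 \right)} \left(-129\right) = \left(4 + 2 \left(-5\right)\right) \left(-129\right) = \left(4 - 10\right) \left(-129\right) = \left(-6\right) \left(-129\right) = 774$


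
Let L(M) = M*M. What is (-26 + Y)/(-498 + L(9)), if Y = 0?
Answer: 26/417 ≈ 0.062350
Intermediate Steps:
L(M) = M**2
(-26 + Y)/(-498 + L(9)) = (-26 + 0)/(-498 + 9**2) = -26/(-498 + 81) = -26/(-417) = -26*(-1/417) = 26/417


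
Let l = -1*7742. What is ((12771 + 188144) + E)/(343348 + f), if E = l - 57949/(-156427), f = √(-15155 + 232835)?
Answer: 648445548249085/1152550532547628 - 7554382705*√13605/1152550532547628 ≈ 0.56185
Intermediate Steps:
l = -7742
f = 4*√13605 (f = √217680 = 4*√13605 ≈ 466.56)
E = -1210999885/156427 (E = -7742 - 57949/(-156427) = -7742 - 57949*(-1)/156427 = -7742 - 1*(-57949/156427) = -7742 + 57949/156427 = -1210999885/156427 ≈ -7741.6)
((12771 + 188144) + E)/(343348 + f) = ((12771 + 188144) - 1210999885/156427)/(343348 + 4*√13605) = (200915 - 1210999885/156427)/(343348 + 4*√13605) = 30217530820/(156427*(343348 + 4*√13605))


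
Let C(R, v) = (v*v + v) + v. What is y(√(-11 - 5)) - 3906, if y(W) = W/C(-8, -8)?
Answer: -3906 + I/12 ≈ -3906.0 + 0.083333*I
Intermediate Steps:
C(R, v) = v² + 2*v (C(R, v) = (v² + v) + v = (v + v²) + v = v² + 2*v)
y(W) = W/48 (y(W) = W/((-8*(2 - 8))) = W/((-8*(-6))) = W/48)
y(√(-11 - 5)) - 3906 = √(-11 - 5)/48 - 3906 = √(-16)/48 - 3906 = (4*I)/48 - 3906 = I/12 - 3906 = -3906 + I/12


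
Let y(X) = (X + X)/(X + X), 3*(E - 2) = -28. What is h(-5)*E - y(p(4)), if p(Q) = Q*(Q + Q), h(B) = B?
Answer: 107/3 ≈ 35.667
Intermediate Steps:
E = -22/3 (E = 2 + (⅓)*(-28) = 2 - 28/3 = -22/3 ≈ -7.3333)
p(Q) = 2*Q² (p(Q) = Q*(2*Q) = 2*Q²)
y(X) = 1 (y(X) = (2*X)/((2*X)) = (2*X)*(1/(2*X)) = 1)
h(-5)*E - y(p(4)) = -5*(-22/3) - 1*1 = 110/3 - 1 = 107/3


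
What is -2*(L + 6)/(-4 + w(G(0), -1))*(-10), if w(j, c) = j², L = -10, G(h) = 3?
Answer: -16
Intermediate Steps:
-2*(L + 6)/(-4 + w(G(0), -1))*(-10) = -2*(-10 + 6)/(-4 + 3²)*(-10) = -(-8)/(-4 + 9)*(-10) = -(-8)/5*(-10) = -2*(-⅘)*(-10) = (8/5)*(-10) = -16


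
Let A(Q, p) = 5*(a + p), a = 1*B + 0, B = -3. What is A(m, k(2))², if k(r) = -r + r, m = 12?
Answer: 225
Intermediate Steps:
a = -3 (a = 1*(-3) + 0 = -3 + 0 = -3)
k(r) = 0
A(Q, p) = -15 + 5*p (A(Q, p) = 5*(-3 + p) = -15 + 5*p)
A(m, k(2))² = (-15 + 5*0)² = (-15 + 0)² = (-15)² = 225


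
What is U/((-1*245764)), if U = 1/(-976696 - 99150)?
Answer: 1/264404216344 ≈ 3.7821e-12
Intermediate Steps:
U = -1/1075846 (U = 1/(-1075846) = -1/1075846 ≈ -9.2950e-7)
U/((-1*245764)) = -1/(1075846*((-1*245764))) = -1/1075846/(-245764) = -1/1075846*(-1/245764) = 1/264404216344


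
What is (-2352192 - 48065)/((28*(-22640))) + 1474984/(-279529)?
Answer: -264080418327/177199023680 ≈ -1.4903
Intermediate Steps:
(-2352192 - 48065)/((28*(-22640))) + 1474984/(-279529) = -2400257/(-633920) + 1474984*(-1/279529) = -2400257*(-1/633920) - 1474984/279529 = 2400257/633920 - 1474984/279529 = -264080418327/177199023680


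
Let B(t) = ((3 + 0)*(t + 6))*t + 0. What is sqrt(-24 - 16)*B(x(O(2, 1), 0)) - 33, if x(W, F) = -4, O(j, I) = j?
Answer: -33 - 48*I*sqrt(10) ≈ -33.0 - 151.79*I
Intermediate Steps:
B(t) = t*(18 + 3*t) (B(t) = (3*(6 + t))*t + 0 = (18 + 3*t)*t + 0 = t*(18 + 3*t) + 0 = t*(18 + 3*t))
sqrt(-24 - 16)*B(x(O(2, 1), 0)) - 33 = sqrt(-24 - 16)*(3*(-4)*(6 - 4)) - 33 = sqrt(-40)*(3*(-4)*2) - 33 = (2*I*sqrt(10))*(-24) - 33 = -48*I*sqrt(10) - 33 = -33 - 48*I*sqrt(10)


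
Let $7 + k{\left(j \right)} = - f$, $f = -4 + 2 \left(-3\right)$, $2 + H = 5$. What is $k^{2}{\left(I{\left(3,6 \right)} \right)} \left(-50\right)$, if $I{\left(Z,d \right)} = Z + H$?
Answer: $-450$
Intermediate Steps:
$H = 3$ ($H = -2 + 5 = 3$)
$f = -10$ ($f = -4 - 6 = -10$)
$I{\left(Z,d \right)} = 3 + Z$ ($I{\left(Z,d \right)} = Z + 3 = 3 + Z$)
$k{\left(j \right)} = 3$ ($k{\left(j \right)} = -7 - -10 = -7 + 10 = 3$)
$k^{2}{\left(I{\left(3,6 \right)} \right)} \left(-50\right) = 3^{2} \left(-50\right) = 9 \left(-50\right) = -450$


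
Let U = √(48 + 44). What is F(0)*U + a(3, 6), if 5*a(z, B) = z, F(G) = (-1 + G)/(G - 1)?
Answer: ⅗ + 2*√23 ≈ 10.192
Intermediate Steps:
U = 2*√23 (U = √92 = 2*√23 ≈ 9.5917)
F(G) = 1 (F(G) = (-1 + G)/(-1 + G) = 1)
a(z, B) = z/5
F(0)*U + a(3, 6) = 1*(2*√23) + (⅕)*3 = 2*√23 + ⅗ = ⅗ + 2*√23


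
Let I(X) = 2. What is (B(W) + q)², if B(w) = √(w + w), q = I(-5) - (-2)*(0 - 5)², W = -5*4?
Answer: 2664 + 208*I*√10 ≈ 2664.0 + 657.75*I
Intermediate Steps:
W = -20
q = 52 (q = 2 - (-2)*(0 - 5)² = 2 - (-2)*(-5)² = 2 - (-2)*25 = 2 - 1*(-50) = 2 + 50 = 52)
B(w) = √2*√w (B(w) = √(2*w) = √2*√w)
(B(W) + q)² = (√2*√(-20) + 52)² = (√2*(2*I*√5) + 52)² = (2*I*√10 + 52)² = (52 + 2*I*√10)²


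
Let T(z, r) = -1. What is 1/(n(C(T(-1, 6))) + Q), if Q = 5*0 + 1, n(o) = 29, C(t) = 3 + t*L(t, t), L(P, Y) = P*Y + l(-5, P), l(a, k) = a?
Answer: 1/30 ≈ 0.033333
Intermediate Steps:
L(P, Y) = -5 + P*Y (L(P, Y) = P*Y - 5 = -5 + P*Y)
C(t) = 3 + t*(-5 + t²) (C(t) = 3 + t*(-5 + t*t) = 3 + t*(-5 + t²))
Q = 1 (Q = 0 + 1 = 1)
1/(n(C(T(-1, 6))) + Q) = 1/(29 + 1) = 1/30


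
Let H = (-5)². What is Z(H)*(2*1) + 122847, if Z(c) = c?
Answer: 122897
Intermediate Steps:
H = 25
Z(H)*(2*1) + 122847 = 25*(2*1) + 122847 = 25*2 + 122847 = 50 + 122847 = 122897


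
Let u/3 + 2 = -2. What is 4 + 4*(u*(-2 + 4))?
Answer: -92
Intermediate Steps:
u = -12 (u = -6 + 3*(-2) = -6 - 6 = -12)
4 + 4*(u*(-2 + 4)) = 4 + 4*(-12*(-2 + 4)) = 4 + 4*(-12*2) = 4 + 4*(-24) = 4 - 96 = -92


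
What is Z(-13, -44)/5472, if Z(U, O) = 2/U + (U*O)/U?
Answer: -287/35568 ≈ -0.0080691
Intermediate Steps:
Z(U, O) = O + 2/U (Z(U, O) = 2/U + (O*U)/U = 2/U + O = O + 2/U)
Z(-13, -44)/5472 = (-44 + 2/(-13))/5472 = (-44 + 2*(-1/13))*(1/5472) = (-44 - 2/13)*(1/5472) = -574/13*1/5472 = -287/35568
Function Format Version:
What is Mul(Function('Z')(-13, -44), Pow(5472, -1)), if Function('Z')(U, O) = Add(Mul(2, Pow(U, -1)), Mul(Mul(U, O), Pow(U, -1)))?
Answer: Rational(-287, 35568) ≈ -0.0080691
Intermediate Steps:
Function('Z')(U, O) = Add(O, Mul(2, Pow(U, -1))) (Function('Z')(U, O) = Add(Mul(2, Pow(U, -1)), Mul(Mul(O, U), Pow(U, -1))) = Add(Mul(2, Pow(U, -1)), O) = Add(O, Mul(2, Pow(U, -1))))
Mul(Function('Z')(-13, -44), Pow(5472, -1)) = Mul(Add(-44, Mul(2, Pow(-13, -1))), Pow(5472, -1)) = Mul(Add(-44, Mul(2, Rational(-1, 13))), Rational(1, 5472)) = Mul(Add(-44, Rational(-2, 13)), Rational(1, 5472)) = Mul(Rational(-574, 13), Rational(1, 5472)) = Rational(-287, 35568)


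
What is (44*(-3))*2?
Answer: -264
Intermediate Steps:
(44*(-3))*2 = -132*2 = -264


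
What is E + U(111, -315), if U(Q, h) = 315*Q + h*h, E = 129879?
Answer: 264069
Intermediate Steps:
U(Q, h) = h**2 + 315*Q (U(Q, h) = 315*Q + h**2 = h**2 + 315*Q)
E + U(111, -315) = 129879 + ((-315)**2 + 315*111) = 129879 + (99225 + 34965) = 129879 + 134190 = 264069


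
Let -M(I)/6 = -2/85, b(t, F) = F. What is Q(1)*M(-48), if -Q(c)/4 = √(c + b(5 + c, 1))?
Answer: -48*√2/85 ≈ -0.79861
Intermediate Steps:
Q(c) = -4*√(1 + c) (Q(c) = -4*√(c + 1) = -4*√(1 + c))
M(I) = 12/85 (M(I) = -(-12)/85 = -6*(-2/85) = 12/85)
Q(1)*M(-48) = -4*√(1 + 1)*(12/85) = -4*√2*(12/85) = -48*√2/85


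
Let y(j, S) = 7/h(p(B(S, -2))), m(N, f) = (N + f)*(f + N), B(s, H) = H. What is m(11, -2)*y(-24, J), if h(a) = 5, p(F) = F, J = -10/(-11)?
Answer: 567/5 ≈ 113.40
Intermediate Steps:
J = 10/11 (J = -10*(-1/11) = 10/11 ≈ 0.90909)
m(N, f) = (N + f)² (m(N, f) = (N + f)*(N + f) = (N + f)²)
y(j, S) = 7/5
m(11, -2)*y(-24, J) = (11 - 2)²*(7/5) = 9²*(7/5) = 81*(7/5) = 567/5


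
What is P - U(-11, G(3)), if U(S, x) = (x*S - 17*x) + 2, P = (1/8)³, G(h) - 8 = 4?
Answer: 171009/512 ≈ 334.00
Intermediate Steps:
G(h) = 12 (G(h) = 8 + 4 = 12)
P = 1/512 (P = (⅛)³ = 1/512 ≈ 0.0019531)
U(S, x) = 2 - 17*x + S*x (U(S, x) = (S*x - 17*x) + 2 = (-17*x + S*x) + 2 = 2 - 17*x + S*x)
P - U(-11, G(3)) = 1/512 - (2 - 17*12 - 11*12) = 1/512 - (2 - 204 - 132) = 1/512 - 1*(-334) = 1/512 + 334 = 171009/512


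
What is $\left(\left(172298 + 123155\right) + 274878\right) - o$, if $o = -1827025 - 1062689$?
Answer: $3460045$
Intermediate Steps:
$o = -2889714$ ($o = -1827025 - 1062689 = -2889714$)
$\left(\left(172298 + 123155\right) + 274878\right) - o = \left(\left(172298 + 123155\right) + 274878\right) - -2889714 = \left(295453 + 274878\right) + 2889714 = 570331 + 2889714 = 3460045$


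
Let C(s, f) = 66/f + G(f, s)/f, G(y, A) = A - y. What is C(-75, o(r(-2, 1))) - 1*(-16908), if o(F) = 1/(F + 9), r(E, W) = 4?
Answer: 16790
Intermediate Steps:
o(F) = 1/(9 + F)
C(s, f) = 66/f + (s - f)/f
C(-75, o(r(-2, 1))) - 1*(-16908) = (66 - 75 - 1/(9 + 4))/(1/(9 + 4)) - 1*(-16908) = (66 - 75 - 1/13)/(1/13) + 16908 = (66 - 75 - 1*1/13)/(1/13) + 16908 = 13*(66 - 75 - 1/13) + 16908 = 13*(-118/13) + 16908 = -118 + 16908 = 16790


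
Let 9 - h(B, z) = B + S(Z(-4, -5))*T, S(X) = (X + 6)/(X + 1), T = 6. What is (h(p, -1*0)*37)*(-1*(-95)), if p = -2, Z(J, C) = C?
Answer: 87875/2 ≈ 43938.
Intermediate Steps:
S(X) = (6 + X)/(1 + X)
h(B, z) = 21/2 - B (h(B, z) = 9 - (B + ((6 - 5)/(1 - 5))*6) = 9 - (B + (1/(-4))*6) = 9 - (B - 1/4*1*6) = 9 - (B - 1/4*6) = 9 - (B - 3/2) = 9 - (-3/2 + B) = 9 + (3/2 - B) = 21/2 - B)
(h(p, -1*0)*37)*(-1*(-95)) = ((21/2 - 1*(-2))*37)*(-1*(-95)) = ((21/2 + 2)*37)*95 = ((25/2)*37)*95 = (925/2)*95 = 87875/2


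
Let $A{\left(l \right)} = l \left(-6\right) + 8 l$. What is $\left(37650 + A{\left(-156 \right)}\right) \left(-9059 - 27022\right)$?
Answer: $-1347192378$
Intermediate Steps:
$A{\left(l \right)} = 2 l$ ($A{\left(l \right)} = - 6 l + 8 l = 2 l$)
$\left(37650 + A{\left(-156 \right)}\right) \left(-9059 - 27022\right) = \left(37650 + 2 \left(-156\right)\right) \left(-9059 - 27022\right) = \left(37650 - 312\right) \left(-36081\right) = 37338 \left(-36081\right) = -1347192378$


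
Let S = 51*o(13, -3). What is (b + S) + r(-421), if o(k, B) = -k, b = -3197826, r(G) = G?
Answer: -3198910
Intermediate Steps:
S = -663 (S = 51*(-1*13) = 51*(-13) = -663)
(b + S) + r(-421) = (-3197826 - 663) - 421 = -3198489 - 421 = -3198910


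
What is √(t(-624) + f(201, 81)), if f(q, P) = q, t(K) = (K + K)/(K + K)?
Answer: √202 ≈ 14.213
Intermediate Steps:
t(K) = 1 (t(K) = (2*K)/((2*K)) = (2*K)*(1/(2*K)) = 1)
√(t(-624) + f(201, 81)) = √(1 + 201) = √202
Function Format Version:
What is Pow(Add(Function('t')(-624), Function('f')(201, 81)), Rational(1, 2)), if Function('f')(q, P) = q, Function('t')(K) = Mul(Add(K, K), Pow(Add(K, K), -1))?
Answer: Pow(202, Rational(1, 2)) ≈ 14.213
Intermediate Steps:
Function('t')(K) = 1 (Function('t')(K) = Mul(Mul(2, K), Pow(Mul(2, K), -1)) = Mul(Mul(2, K), Mul(Rational(1, 2), Pow(K, -1))) = 1)
Pow(Add(Function('t')(-624), Function('f')(201, 81)), Rational(1, 2)) = Pow(Add(1, 201), Rational(1, 2)) = Pow(202, Rational(1, 2))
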